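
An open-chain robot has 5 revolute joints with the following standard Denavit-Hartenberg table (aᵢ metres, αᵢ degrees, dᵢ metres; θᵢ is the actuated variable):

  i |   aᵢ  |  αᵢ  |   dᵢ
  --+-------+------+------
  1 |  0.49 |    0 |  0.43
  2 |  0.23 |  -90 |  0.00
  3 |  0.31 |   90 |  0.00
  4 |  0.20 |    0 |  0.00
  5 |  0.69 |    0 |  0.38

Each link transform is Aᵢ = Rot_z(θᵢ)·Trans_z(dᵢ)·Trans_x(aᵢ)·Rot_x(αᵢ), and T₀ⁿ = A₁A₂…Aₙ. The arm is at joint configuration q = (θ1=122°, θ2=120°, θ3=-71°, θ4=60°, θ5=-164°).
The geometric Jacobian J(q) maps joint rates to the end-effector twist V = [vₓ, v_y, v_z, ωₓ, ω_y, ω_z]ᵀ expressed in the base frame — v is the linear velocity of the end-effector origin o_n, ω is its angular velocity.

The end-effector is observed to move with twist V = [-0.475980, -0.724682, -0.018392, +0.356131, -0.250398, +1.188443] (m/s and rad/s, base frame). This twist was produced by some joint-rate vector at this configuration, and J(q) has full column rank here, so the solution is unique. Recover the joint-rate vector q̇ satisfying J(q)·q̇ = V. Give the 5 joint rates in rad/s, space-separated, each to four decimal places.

o_n = [-0.6743, 0.6928, 0.7835]
J₁: ẑ×o_n = [-0.6928, -0.6743, 0.0000], ω = ẑ
J2: z=[0.0000, 0.0000, 1.0000] o=[-0.2597, 0.4155, 0.4300] → [-0.2773, -0.4147, 0.0000, 0.0000, 0.0000, 1.0000]
J3: z=[0.8829, -0.4695, 0.0000] o=[-0.3676, 0.2125, 0.4300] → [-0.1660, -0.3122, 0.2802, 0.8829, -0.4695, 0.0000]
J4: z=[0.4439, 0.8348, 0.3256] o=[-0.4150, 0.1234, 0.7231] → [-0.1349, -0.1112, 0.4693, 0.4439, 0.8348, 0.3256]
J5: z=[0.4439, 0.8348, 0.3256] o=[-0.2774, 0.0133, 0.8177] → [-0.2497, -0.1141, 0.6330, 0.4439, 0.8348, 0.3256]
q̇ = J⁺·V = [0.3760, 0.8310, 0.4320, 0.6310, -0.6880]

0.3760 0.8310 0.4320 0.6310 -0.6880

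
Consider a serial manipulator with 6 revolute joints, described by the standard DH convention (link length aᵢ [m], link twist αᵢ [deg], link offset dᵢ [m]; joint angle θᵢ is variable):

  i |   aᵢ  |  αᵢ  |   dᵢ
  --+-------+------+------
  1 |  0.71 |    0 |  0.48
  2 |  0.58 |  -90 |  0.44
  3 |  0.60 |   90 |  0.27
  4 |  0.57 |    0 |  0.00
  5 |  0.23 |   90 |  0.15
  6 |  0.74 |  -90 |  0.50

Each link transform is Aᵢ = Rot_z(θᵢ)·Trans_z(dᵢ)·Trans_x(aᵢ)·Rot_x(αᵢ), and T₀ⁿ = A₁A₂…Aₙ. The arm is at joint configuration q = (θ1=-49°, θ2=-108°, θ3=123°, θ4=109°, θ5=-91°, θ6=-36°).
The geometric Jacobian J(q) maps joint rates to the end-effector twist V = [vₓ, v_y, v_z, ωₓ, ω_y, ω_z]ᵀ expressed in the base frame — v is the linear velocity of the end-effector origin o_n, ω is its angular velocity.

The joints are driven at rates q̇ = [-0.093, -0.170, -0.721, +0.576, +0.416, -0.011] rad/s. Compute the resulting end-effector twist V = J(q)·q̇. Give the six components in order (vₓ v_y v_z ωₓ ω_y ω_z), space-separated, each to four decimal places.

-0.5246 -1.2567 -0.6200 -1.0452 0.3283 -0.8004

o_n = [1.0626, -0.9229, -0.0629]
J₁: ẑ×o_n = [0.9229, 1.0626, -0.0000], ω = ẑ
J2: z=[0.0000, 0.0000, 1.0000] o=[0.4658, -0.5358, 0.4800] → [0.3871, 0.5968, -0.0000, 0.0000, 0.0000, 1.0000]
J3: z=[0.3907, -0.9205, 0.0000] o=[-0.0681, -0.7625, 0.9200] → [0.9048, 0.3841, 0.9781, 0.3907, -0.9205, 0.0000]
J4: z=[-0.7720, -0.3277, -0.5446] o=[0.3382, -0.8833, 0.4168] → [0.1356, -0.7649, 0.2679, -0.7720, -0.3277, -0.5446]
J5: z=[-0.7720, -0.3277, -0.5446] o=[0.4558, -1.4189, 0.5724] → [0.4783, -0.8210, -0.1840, -0.7720, -0.3277, -0.5446]
J6: z=[-0.2167, 0.9412, -0.2592] o=[0.4774, -1.4869, 0.3073] → [-0.2023, -0.2319, -0.6730, -0.2167, 0.9412, -0.2592]
V = J·q̇ = [-0.5246, -1.2567, -0.6200, -1.0452, 0.3283, -0.8004]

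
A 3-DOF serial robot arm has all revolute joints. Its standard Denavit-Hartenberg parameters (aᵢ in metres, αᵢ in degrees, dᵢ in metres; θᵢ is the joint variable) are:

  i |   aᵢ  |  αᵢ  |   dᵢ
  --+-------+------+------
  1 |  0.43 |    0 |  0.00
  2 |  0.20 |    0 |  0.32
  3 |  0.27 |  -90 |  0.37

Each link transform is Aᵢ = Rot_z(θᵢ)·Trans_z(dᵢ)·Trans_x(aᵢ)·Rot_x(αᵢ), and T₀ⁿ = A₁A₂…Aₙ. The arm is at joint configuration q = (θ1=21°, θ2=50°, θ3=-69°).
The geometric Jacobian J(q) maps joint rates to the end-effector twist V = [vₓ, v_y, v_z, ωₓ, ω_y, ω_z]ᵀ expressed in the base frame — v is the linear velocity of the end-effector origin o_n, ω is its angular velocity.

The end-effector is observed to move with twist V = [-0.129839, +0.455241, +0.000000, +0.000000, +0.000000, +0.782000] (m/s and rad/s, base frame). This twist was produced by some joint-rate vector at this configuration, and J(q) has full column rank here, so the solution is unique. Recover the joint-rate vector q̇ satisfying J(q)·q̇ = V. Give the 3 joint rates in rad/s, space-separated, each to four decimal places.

o_n = [0.7364, 0.3526, 0.6900]
J₁: ẑ×o_n = [-0.3526, 0.7364, 0.0000], ω = ẑ
J2: z=[0.0000, 0.0000, 1.0000] o=[0.4014, 0.1541, 0.0000] → [-0.1985, 0.3349, 0.0000, 0.0000, 0.0000, 1.0000]
J3: z=[0.0000, 0.0000, 1.0000] o=[0.4666, 0.3432, 0.3200] → [-0.0094, 0.2698, 0.0000, 0.0000, 0.0000, 1.0000]
q̇ = J⁺·V = [0.5800, -0.4050, 0.6070]

0.5800 -0.4050 0.6070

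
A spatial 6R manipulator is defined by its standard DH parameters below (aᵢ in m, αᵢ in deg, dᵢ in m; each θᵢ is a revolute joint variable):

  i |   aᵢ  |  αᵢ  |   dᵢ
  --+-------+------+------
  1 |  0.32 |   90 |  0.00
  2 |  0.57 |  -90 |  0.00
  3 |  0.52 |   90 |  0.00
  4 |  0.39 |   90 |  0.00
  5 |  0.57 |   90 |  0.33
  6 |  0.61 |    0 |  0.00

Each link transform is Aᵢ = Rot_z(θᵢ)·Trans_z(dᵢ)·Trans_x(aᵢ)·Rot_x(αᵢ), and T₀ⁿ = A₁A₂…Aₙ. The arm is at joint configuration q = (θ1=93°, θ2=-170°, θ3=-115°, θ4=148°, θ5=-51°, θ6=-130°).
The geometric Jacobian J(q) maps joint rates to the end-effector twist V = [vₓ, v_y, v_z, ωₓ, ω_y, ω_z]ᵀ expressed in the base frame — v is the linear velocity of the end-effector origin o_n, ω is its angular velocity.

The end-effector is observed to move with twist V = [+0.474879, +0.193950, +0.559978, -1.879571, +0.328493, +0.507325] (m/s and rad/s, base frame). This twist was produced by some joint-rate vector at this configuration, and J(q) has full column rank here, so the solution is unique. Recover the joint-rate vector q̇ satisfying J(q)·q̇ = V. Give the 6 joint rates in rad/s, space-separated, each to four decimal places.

0.8860 -0.6650 0.7730 0.3250 -0.7710 -0.7960

o_n = [0.0951, -0.3253, -0.2665]
J₁: ẑ×o_n = [0.3253, 0.0951, -0.0000], ω = ẑ
J2: z=[0.9986, 0.0523, 0.0000] o=[-0.0167, 0.3196, 0.0000] → [-0.0139, 0.2661, -0.6498, 0.9986, 0.0523, 0.0000]
J3: z=[-0.0091, 0.1734, -0.9848] o=[0.0126, -0.2410, -0.0990] → [-0.1120, -0.0828, -0.0135, -0.0091, 0.1734, -0.9848]
J4: z=[-0.4688, 0.8692, 0.1574] o=[0.4719, -0.0002, -0.0608] → [-0.1276, -0.1557, 0.4799, -0.4688, 0.8692, 0.1574]
J5: z=[0.4604, 0.3924, -0.7963] o=[0.1779, -0.1175, -0.2886] → [-0.1567, 0.0557, -0.0631, 0.4604, 0.3924, -0.7963]
J6: z=[0.8809, -0.3132, 0.3549] o=[0.2671, -0.4810, -0.8306] → [-0.2320, -0.5580, 0.0833, 0.8809, -0.3132, 0.3549]
q̇ = J⁺·V = [0.8860, -0.6650, 0.7730, 0.3250, -0.7710, -0.7960]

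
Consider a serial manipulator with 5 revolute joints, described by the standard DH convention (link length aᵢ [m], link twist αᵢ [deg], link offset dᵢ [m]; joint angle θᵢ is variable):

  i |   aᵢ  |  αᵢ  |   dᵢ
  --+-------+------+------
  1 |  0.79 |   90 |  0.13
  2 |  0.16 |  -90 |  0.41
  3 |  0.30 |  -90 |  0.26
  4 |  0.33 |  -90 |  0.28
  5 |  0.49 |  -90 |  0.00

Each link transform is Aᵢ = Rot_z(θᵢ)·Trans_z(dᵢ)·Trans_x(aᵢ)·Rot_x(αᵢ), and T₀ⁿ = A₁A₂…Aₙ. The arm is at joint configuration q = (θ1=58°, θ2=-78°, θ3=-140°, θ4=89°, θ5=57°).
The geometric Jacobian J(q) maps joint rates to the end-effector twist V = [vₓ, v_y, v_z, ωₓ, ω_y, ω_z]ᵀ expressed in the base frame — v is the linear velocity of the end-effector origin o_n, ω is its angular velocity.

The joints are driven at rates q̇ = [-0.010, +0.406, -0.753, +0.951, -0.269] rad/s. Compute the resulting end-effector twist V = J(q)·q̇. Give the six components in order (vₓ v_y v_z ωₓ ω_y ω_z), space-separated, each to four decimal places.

-0.5032 0.2264 -0.5683 0.7655 -1.2421 -0.5620

o_n = [0.6581, 0.0922, 0.2184]
J₁: ẑ×o_n = [-0.0922, 0.6581, 0.0000], ω = ẑ
J2: z=[0.8480, -0.5299, 0.0000] o=[0.4186, 0.6700, 0.1300] → [-0.0468, -0.0750, -0.3631, 0.8480, -0.5299, 0.0000]
J3: z=[0.5183, 0.8295, 0.2079] o=[0.7840, 0.4809, -0.0265] → [0.2840, -0.1531, -0.0971, 0.5183, 0.8295, 0.2079]
J4: z=[0.7205, -0.2926, -0.6287] o=[1.0569, 0.5539, 0.2523] → [-0.2803, 0.2752, -0.4493, 0.7205, -0.2926, -0.6287]
J5: z=[-0.4697, 0.4611, -0.7528] o=[1.0903, 0.1955, 0.0120] → [0.0174, 0.4223, 0.2478, -0.4697, 0.4611, -0.7528]
V = J·q̇ = [-0.5032, 0.2264, -0.5683, 0.7655, -1.2421, -0.5620]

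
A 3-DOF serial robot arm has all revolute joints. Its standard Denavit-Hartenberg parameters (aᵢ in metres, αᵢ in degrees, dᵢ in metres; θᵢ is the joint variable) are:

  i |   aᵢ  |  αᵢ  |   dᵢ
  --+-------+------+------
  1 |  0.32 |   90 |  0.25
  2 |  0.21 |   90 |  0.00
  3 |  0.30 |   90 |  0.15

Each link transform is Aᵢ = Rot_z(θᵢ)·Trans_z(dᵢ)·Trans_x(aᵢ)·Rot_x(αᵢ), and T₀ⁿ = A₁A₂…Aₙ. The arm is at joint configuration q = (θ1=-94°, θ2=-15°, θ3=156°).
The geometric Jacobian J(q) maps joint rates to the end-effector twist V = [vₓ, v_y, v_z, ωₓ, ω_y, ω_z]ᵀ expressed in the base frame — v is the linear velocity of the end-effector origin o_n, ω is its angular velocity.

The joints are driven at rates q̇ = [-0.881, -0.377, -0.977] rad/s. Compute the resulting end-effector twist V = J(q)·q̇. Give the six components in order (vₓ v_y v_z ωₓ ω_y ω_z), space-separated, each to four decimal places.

-0.4570 0.0728 0.0071 0.3584 -0.2785 0.0627

o_n = [-0.1370, -0.2103, 0.1217]
J₁: ẑ×o_n = [0.2103, -0.1370, 0.0000], ω = ẑ
J2: z=[-0.9976, 0.0698, 0.0000] o=[-0.0223, -0.3192, 0.2500] → [-0.0090, -0.1280, -0.1007, -0.9976, 0.0698, 0.0000]
J3: z=[0.0181, 0.2582, -0.9659] o=[-0.0365, -0.5216, 0.1956] → [0.2816, 0.0985, 0.0316, 0.0181, 0.2582, -0.9659]
V = J·q̇ = [-0.4570, 0.0728, 0.0071, 0.3584, -0.2785, 0.0627]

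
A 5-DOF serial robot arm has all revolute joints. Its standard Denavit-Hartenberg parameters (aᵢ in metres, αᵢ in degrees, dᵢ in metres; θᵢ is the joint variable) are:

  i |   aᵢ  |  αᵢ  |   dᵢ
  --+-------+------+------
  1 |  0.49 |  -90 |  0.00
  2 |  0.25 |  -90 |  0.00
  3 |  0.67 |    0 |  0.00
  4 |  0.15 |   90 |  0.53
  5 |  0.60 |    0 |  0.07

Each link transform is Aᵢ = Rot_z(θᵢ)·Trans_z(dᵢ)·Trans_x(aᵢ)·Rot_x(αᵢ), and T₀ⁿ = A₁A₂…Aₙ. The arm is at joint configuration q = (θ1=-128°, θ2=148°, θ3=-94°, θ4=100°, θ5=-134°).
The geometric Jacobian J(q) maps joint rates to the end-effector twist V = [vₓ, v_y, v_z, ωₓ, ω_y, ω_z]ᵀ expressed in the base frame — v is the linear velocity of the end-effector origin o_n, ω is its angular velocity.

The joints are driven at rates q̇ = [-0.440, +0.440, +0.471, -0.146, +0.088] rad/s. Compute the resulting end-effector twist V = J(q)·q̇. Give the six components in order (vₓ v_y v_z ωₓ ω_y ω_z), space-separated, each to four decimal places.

-0.1369 0.0054 -0.2322 0.5265 -0.1829 -0.1693

o_n = [0.3054, -0.8531, 0.1125]
J₁: ẑ×o_n = [0.8531, 0.3054, -0.0000], ω = ẑ
J2: z=[0.7880, -0.6157, 0.0000] o=[-0.3017, -0.3861, 0.0000] → [-0.0692, -0.0886, 0.0057, 0.7880, -0.6157, 0.0000]
J3: z=[0.3263, 0.4176, 0.8480] o=[-0.1711, -0.2191, -0.1325] → [0.6400, 0.3242, -0.4059, 0.3263, 0.4176, 0.8480]
J4: z=[0.3263, 0.4176, 0.8480] o=[0.3311, -0.6618, -0.1077] → [0.2542, -0.0937, -0.0517, 0.3263, 0.4176, 0.8480]
J5: z=[0.8383, -0.5424, -0.0554] o=[0.5696, -0.3311, 0.2627] → [0.0526, 0.1406, -0.5809, 0.8383, -0.5424, -0.0554]
V = J·q̇ = [-0.1369, 0.0054, -0.2322, 0.5265, -0.1829, -0.1693]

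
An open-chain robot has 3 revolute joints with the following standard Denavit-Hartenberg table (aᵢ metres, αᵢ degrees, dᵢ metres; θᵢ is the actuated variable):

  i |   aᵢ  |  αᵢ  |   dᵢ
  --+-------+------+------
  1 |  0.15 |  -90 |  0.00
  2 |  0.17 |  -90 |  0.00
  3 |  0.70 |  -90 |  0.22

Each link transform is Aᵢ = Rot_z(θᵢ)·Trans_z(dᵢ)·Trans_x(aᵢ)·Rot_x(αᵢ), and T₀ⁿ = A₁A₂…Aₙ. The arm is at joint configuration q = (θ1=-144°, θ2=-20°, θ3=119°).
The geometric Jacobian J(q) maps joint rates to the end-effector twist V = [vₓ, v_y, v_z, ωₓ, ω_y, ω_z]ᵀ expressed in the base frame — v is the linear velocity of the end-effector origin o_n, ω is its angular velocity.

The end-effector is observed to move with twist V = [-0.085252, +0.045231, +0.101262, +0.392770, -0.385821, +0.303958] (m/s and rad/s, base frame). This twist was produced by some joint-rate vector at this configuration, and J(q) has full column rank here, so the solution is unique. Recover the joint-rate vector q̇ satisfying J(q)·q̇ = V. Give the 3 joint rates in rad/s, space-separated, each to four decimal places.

0.0540 0.5430 -0.2660

o_n = [-0.4133, 0.4565, -0.2647]
J₁: ẑ×o_n = [-0.4565, -0.4133, 0.0000], ω = ẑ
J2: z=[0.5878, -0.8090, 0.0000] o=[-0.1214, -0.0882, 0.0000] → [0.2141, 0.1556, 0.0839, 0.5878, -0.8090, 0.0000]
J3: z=[-0.2767, -0.2010, -0.9397] o=[-0.2506, -0.1821, 0.0581] → [0.6649, 0.0636, -0.2094, -0.2767, -0.2010, -0.9397]
q̇ = J⁺·V = [0.0540, 0.5430, -0.2660]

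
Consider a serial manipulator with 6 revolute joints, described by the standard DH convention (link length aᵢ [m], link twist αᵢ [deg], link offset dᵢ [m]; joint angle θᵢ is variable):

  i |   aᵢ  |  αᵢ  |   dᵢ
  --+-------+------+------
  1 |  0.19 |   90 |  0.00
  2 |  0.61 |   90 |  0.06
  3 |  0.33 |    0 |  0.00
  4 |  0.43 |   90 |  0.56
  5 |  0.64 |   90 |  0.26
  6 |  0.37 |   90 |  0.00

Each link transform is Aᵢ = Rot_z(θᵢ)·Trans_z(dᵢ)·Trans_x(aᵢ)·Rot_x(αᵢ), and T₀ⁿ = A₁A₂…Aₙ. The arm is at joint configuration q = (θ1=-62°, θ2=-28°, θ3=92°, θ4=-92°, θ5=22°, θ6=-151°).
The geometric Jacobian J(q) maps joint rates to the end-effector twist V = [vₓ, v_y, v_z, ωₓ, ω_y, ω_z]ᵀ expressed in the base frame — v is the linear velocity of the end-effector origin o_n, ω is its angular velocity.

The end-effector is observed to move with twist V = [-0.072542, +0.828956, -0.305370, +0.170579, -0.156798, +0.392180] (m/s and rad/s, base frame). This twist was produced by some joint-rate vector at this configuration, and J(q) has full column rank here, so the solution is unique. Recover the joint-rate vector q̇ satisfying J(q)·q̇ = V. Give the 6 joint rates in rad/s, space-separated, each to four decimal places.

-0.0220 -0.5870 0.4560 -0.9280 -0.5100 -0.0040

o_n = [0.2146, -1.0621, -1.2197]
J₁: ẑ×o_n = [1.0621, 0.2146, -0.0000], ω = ẑ
J2: z=[-0.8829, -0.4695, 0.0000] o=[0.0892, -0.1678, 0.0000] → [0.5726, -1.0769, 0.8486, -0.8829, -0.4695, 0.0000]
J3: z=[-0.2204, 0.4145, -0.8829] o=[0.2891, -0.6715, -0.2864] → [-0.7318, -0.1399, 0.1170, -0.2204, 0.4145, -0.8829]
J4: z=[-0.2204, 0.4145, -0.8829] o=[-0.0069, -0.8173, -0.2810] → [-0.6053, -0.4024, -0.0378, -0.2204, 0.4145, -0.8829]
J5: z=[0.8829, 0.4695, -0.0000] o=[0.0479, -0.9204, -0.9773] → [-0.1138, 0.2140, -0.2034, 0.8829, 0.4695, -0.0000]
J6: z=[0.3596, -0.6764, 0.6428] o=[0.4706, -1.1616, -1.4676] → [-0.2316, -0.2537, -0.1374, 0.3596, -0.6764, 0.6428]
q̇ = J⁺·V = [-0.0220, -0.5870, 0.4560, -0.9280, -0.5100, -0.0040]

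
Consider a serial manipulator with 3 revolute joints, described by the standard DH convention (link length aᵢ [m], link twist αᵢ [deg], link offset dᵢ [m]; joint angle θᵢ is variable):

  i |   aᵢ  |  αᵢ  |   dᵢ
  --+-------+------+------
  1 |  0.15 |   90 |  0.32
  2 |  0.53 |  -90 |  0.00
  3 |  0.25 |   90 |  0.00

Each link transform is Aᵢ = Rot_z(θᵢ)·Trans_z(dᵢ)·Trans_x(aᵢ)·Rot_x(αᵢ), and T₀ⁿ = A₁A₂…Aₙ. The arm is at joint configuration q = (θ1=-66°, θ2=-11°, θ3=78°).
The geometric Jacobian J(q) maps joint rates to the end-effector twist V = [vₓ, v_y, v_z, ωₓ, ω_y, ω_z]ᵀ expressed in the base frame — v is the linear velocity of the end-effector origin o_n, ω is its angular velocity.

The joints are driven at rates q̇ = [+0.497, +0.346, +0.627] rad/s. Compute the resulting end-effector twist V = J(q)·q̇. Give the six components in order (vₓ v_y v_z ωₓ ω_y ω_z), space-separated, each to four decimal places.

0.2622 0.3725 0.2269 -0.2674 -0.2500 1.1125

o_n = [0.5168, -0.5595, 0.2090]
J₁: ẑ×o_n = [0.5595, 0.5168, -0.0000], ω = ẑ
J2: z=[-0.9135, -0.4067, 0.0000] o=[0.0610, -0.1370, 0.3200] → [0.0452, -0.1014, 0.5713, -0.9135, -0.4067, 0.0000]
J3: z=[0.0776, -0.1743, 0.9816] o=[0.2726, -0.6123, 0.2189] → [-0.0502, 0.2404, 0.0467, 0.0776, -0.1743, 0.9816]
V = J·q̇ = [0.2622, 0.3725, 0.2269, -0.2674, -0.2500, 1.1125]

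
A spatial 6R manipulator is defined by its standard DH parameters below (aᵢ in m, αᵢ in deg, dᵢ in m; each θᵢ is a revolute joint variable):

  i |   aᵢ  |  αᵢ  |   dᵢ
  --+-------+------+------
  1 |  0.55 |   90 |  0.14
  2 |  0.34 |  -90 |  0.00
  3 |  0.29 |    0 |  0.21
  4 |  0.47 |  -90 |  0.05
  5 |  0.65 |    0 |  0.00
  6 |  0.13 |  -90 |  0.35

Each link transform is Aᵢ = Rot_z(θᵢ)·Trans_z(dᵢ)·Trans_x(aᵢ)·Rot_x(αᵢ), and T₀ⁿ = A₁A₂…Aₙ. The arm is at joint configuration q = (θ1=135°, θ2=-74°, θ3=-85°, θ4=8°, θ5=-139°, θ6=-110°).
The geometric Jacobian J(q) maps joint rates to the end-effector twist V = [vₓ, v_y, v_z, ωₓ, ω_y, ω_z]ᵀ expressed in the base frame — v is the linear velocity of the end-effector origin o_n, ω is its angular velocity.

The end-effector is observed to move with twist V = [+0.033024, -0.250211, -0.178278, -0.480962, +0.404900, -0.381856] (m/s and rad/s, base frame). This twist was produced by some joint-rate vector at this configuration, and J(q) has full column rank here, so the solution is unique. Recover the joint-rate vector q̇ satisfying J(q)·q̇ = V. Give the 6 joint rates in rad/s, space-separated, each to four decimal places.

o_n = [-0.8054, 1.0101, -0.3687]
J₁: ẑ×o_n = [-1.0101, -0.8054, 0.0000], ω = ẑ
J2: z=[0.7071, 0.7071, 0.0000] o=[-0.3889, 0.3889, 0.1400] → [-0.3597, 0.3597, 0.7337, 0.7071, 0.7071, 0.0000]
J3: z=[-0.6797, 0.6797, 0.2756] o=[-0.4552, 0.4552, -0.1868] → [-0.2765, -0.2201, -0.1391, -0.6797, 0.6797, 0.2756]
J4: z=[-0.6797, 0.6797, 0.2756] o=[-0.3986, 0.8071, -0.1532] → [-0.2024, -0.2586, 0.1386, -0.6797, 0.6797, 0.2756]
J5: z=[-0.3490, 0.0308, -0.9366] o=[-0.1293, 1.1855, -0.2411] → [-0.1683, 0.5887, 0.0821, -0.3490, 0.0308, -0.9366]
J6: z=[-0.3490, 0.0308, -0.9366] o=[-0.7357, 1.1159, -0.0175] → [-0.1100, -0.0573, 0.0391, -0.3490, 0.0308, -0.9366]
q̇ = J⁺·V = [-0.2290, 0.0200, 0.9450, -0.3850, -0.4870, 0.8150]

-0.2290 0.0200 0.9450 -0.3850 -0.4870 0.8150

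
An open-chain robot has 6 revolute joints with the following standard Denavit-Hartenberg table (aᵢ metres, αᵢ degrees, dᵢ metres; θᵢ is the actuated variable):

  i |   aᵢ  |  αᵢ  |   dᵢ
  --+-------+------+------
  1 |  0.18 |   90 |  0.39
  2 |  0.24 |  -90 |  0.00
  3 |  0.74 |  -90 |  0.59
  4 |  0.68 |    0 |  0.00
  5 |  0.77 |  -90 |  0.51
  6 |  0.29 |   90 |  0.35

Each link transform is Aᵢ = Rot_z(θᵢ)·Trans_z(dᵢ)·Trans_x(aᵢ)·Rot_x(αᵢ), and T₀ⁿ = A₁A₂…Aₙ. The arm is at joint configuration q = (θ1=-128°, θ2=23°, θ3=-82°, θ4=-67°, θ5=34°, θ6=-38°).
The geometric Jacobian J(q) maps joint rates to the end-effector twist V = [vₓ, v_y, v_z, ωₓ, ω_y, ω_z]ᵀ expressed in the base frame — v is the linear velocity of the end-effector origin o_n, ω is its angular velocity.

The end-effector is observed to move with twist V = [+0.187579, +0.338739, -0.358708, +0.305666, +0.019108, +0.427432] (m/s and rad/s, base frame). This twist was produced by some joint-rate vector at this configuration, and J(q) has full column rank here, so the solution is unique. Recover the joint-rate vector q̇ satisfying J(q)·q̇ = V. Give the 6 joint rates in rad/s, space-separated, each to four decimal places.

0.8380 0.1670 -0.9770 -0.1040 -0.1850 -0.8090

o_n = [-1.9524, 0.6166, 2.2105]
J₁: ẑ×o_n = [-0.6166, -1.9524, 0.0000], ω = ẑ
J2: z=[-0.7880, 0.6157, 0.0000] o=[-0.1108, -0.1418, 0.3900] → [1.1208, 1.4345, 0.5362, -0.7880, 0.6157, 0.0000]
J3: z=[0.2406, 0.3079, 0.9205] o=[-0.2468, -0.3159, 0.4838] → [-0.3267, -1.9854, 0.7495, 0.2406, 0.3079, 0.9205]
J4: z=[-0.4515, -0.8040, 0.3869] o=[-0.7407, 0.2422, 1.0671] → [-1.0641, 0.0474, -1.1433, -0.4515, -0.8040, 0.3869]
J5: z=[-0.4515, -0.8040, 0.3869] o=[-0.8184, 0.5701, 1.6577] → [-0.4624, -0.1892, -0.9327, -0.4515, -0.8040, 0.3869]
J6: z=[-0.6697, 0.0188, -0.7424] o=[-1.5027, 0.6177, 2.2762] → [-0.0021, 0.2898, 0.0092, -0.6697, 0.0188, -0.7424]
q̇ = J⁺·V = [0.8380, 0.1670, -0.9770, -0.1040, -0.1850, -0.8090]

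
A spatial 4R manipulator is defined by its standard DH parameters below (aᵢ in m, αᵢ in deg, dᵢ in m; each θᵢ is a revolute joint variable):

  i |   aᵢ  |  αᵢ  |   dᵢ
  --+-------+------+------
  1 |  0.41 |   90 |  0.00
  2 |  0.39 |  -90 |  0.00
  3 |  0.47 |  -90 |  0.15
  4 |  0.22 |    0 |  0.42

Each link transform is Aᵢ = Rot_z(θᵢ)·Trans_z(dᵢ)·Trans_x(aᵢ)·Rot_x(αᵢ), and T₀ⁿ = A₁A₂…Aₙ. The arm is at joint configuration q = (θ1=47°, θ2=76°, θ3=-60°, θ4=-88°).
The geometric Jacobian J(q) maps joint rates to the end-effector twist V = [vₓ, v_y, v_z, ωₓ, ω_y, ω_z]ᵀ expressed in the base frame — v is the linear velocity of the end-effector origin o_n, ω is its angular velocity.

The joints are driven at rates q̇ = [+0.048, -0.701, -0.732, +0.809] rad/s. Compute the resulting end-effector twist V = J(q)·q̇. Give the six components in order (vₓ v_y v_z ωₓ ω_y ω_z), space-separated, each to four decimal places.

o_n = [0.3476, 0.0741, 1.0526]
J₁: ẑ×o_n = [-0.0741, 0.3476, 0.0000], ω = ẑ
J2: z=[0.7314, -0.6820, 0.0000] o=[0.2796, 0.2999, 0.0000] → [-0.7178, -0.7698, -0.1188, 0.7314, -0.6820, 0.0000]
J3: z=[-0.6617, -0.7096, 0.2419] o=[0.3440, 0.3689, 0.3784] → [-0.4071, 0.4470, 0.1976, -0.6617, -0.7096, 0.2419]
J4: z=[-0.2228, 0.4942, 0.8403] o=[0.5812, 0.0264, 0.6427] → [0.1625, -0.1050, 0.1048, -0.2228, 0.4942, 0.8403]
V = J·q̇ = [0.9291, 0.1442, 0.0234, -0.2085, 1.3974, 0.5507]

0.9291 0.1442 0.0234 -0.2085 1.3974 0.5507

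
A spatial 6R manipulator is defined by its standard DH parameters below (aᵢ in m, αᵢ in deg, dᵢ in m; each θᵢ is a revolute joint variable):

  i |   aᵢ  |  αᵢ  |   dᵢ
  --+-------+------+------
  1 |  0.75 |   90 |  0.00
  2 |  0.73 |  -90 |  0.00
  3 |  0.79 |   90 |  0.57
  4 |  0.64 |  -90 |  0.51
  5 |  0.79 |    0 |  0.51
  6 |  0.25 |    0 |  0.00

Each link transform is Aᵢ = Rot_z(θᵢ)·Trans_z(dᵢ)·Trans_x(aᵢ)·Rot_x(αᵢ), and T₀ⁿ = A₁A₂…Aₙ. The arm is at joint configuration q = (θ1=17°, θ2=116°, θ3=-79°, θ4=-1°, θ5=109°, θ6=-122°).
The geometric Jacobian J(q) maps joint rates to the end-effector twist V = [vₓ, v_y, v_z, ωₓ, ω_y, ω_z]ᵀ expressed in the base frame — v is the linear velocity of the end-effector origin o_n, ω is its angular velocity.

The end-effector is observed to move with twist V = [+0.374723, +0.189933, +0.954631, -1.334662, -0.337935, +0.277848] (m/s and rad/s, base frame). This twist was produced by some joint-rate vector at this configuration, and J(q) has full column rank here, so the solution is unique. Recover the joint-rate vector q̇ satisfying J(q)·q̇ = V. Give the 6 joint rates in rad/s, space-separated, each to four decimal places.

0.4100 0.0160 0.6730 -0.4910 0.4590 0.1620

o_n = [-0.2970, -1.5177, 0.5914]
J₁: ẑ×o_n = [1.5177, -0.2970, 0.0000], ω = ẑ
J2: z=[0.2924, -0.9563, 0.0000] o=[0.7172, 0.2193, 0.0000] → [-0.5655, -0.1729, -1.4778, 0.2924, -0.9563, 0.0000]
J3: z=[-0.8595, -0.2628, -0.4384] o=[0.4112, 0.1257, 0.6561] → [-0.7034, 0.2548, 1.2264, -0.8595, -0.2628, -0.4384]
J4: z=[0.4673, -0.0567, -0.8823] o=[0.0848, -0.7850, 0.5417] → [-0.6493, 0.3137, -0.3640, 0.4673, -0.0567, -0.8823]
J5: z=[-0.8558, -0.2796, -0.4353] o=[0.4652, -1.4273, 0.2064] → [-0.1470, 0.6613, -0.1357, -0.8558, -0.2796, -0.4353]
J6: z=[-0.8558, -0.2796, -0.4353] o=[-0.3774, -1.2810, 0.5974] → [-0.1013, -0.0401, 0.2250, -0.8558, -0.2796, -0.4353]
q̇ = J⁺·V = [0.4100, 0.0160, 0.6730, -0.4910, 0.4590, 0.1620]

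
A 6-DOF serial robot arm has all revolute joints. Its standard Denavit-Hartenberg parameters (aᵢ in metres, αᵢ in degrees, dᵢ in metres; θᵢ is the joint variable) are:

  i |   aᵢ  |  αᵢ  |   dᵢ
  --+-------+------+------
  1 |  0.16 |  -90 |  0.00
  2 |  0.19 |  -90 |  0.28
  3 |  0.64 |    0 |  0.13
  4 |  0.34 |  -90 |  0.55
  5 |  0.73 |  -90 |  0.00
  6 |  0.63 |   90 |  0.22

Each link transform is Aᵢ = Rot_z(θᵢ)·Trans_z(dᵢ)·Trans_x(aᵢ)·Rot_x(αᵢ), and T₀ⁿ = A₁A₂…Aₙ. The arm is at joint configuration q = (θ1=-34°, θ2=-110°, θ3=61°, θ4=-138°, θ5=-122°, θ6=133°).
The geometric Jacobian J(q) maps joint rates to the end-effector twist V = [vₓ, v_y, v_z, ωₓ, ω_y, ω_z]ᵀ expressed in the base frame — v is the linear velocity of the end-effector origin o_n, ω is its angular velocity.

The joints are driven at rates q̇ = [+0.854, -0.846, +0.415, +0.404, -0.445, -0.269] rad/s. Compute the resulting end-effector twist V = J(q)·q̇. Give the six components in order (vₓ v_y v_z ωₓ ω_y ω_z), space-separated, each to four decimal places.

o_n = [1.0154, -0.4655, 0.4855]
J₁: ẑ×o_n = [0.4655, 1.0154, -0.0000], ω = ẑ
J2: z=[0.5592, 0.8290, 0.0000] o=[0.1326, -0.0895, 0.0000] → [0.4025, -0.2715, -0.9421, 0.5592, 0.8290, 0.0000]
J3: z=[0.7790, -0.5255, 0.3420] o=[0.2353, 0.1790, 0.1785] → [0.0591, 0.0277, -0.0922, 0.7790, -0.5255, 0.3420]
J4: z=[0.7790, -0.5255, 0.3420] o=[-0.0644, -0.2940, 0.5146] → [0.0739, 0.3920, 0.4338, 0.7790, -0.5255, 0.3420]
J5: z=[-0.4021, -0.0001, 0.9156] o=[0.5277, -0.2938, 0.7746] → [0.1573, 0.3303, 0.0691, -0.4021, -0.0001, 0.9156]
J6: z=[0.8208, 0.4431, 0.3605] o=[0.8239, -0.9482, 0.9045] → [-0.3597, 0.4130, 0.3114, 0.8208, 0.4431, 0.3605]
V = J·q̇ = [0.1382, 1.0085, 0.8195, 0.1231, -1.2508, 0.6297]

0.1382 1.0085 0.8195 0.1231 -1.2508 0.6297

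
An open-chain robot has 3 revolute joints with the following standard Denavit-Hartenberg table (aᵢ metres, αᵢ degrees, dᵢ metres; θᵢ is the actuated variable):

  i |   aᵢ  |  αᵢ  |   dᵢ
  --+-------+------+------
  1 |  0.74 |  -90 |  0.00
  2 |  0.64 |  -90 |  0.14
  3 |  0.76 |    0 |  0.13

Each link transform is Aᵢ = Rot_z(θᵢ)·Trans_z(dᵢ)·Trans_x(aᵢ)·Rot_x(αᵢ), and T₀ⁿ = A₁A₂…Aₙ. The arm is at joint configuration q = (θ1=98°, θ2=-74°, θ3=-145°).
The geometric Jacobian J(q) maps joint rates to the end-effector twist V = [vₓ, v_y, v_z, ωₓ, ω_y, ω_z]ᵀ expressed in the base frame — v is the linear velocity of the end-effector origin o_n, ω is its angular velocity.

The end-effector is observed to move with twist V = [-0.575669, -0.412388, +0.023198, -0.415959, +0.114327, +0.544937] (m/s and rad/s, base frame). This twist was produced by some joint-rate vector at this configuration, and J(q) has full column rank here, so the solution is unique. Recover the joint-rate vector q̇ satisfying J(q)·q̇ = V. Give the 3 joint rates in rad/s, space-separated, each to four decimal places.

0.5940 0.3960 0.1780

o_n = [-0.6914, 0.7812, -0.0191]
J₁: ẑ×o_n = [-0.7812, -0.6914, 0.0000], ω = ẑ
J2: z=[-0.9903, -0.1392, 0.0000] o=[-0.1030, 0.7328, 0.0000] → [0.0027, -0.0189, -0.1298, -0.9903, -0.1392, 0.0000]
J3: z=[-0.1338, 0.9519, -0.2756] o=[-0.2662, 0.8880, 0.6152] → [-0.6332, 0.0323, 0.4190, -0.1338, 0.9519, -0.2756]
q̇ = J⁺·V = [0.5940, 0.3960, 0.1780]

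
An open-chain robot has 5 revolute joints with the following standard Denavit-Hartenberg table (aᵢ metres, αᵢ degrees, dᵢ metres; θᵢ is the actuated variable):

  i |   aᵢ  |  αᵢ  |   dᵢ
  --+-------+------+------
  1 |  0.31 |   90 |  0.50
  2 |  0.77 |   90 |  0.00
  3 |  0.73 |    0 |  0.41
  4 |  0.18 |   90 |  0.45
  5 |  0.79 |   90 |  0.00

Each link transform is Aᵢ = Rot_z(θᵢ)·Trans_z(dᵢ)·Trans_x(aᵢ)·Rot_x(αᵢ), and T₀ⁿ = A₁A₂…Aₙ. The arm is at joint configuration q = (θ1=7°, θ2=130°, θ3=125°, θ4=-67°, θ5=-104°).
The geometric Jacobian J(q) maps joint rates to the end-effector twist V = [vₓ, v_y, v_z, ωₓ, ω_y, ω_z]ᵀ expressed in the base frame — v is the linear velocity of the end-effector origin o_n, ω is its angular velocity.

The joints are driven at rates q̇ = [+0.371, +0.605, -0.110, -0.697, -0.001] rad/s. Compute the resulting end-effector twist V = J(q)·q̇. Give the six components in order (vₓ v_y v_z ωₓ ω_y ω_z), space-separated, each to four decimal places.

o_n = [0.2301, -0.5647, 0.8247]
J₁: ẑ×o_n = [0.5647, 0.2301, -0.0000], ω = ẑ
J2: z=[0.1219, -0.9925, 0.0000] o=[0.3077, 0.0378, 0.5000] → [-0.3222, -0.0396, -0.1504, 0.1219, -0.9925, 0.0000]
J3: z=[0.7603, 0.0934, 0.6428] o=[-0.1836, -0.0225, 1.0899] → [0.3237, 0.4675, -0.4509, 0.7603, 0.0934, 0.6428]
J4: z=[0.7603, 0.0934, 0.6428] o=[0.4682, -0.5450, 1.0326] → [-0.0067, 0.0051, 0.0072, 0.7603, 0.0934, 0.6428]
J5: z=[-0.6056, 0.4595, 0.6496] o=[0.7681, -0.6620, 1.3950] → [-0.3252, -0.6949, 0.1883, -0.6056, 0.4595, 0.6496]
V = J·q̇ = [-0.0160, 0.0071, -0.0466, -0.5393, -0.6763, -0.1484]

-0.0160 0.0071 -0.0466 -0.5393 -0.6763 -0.1484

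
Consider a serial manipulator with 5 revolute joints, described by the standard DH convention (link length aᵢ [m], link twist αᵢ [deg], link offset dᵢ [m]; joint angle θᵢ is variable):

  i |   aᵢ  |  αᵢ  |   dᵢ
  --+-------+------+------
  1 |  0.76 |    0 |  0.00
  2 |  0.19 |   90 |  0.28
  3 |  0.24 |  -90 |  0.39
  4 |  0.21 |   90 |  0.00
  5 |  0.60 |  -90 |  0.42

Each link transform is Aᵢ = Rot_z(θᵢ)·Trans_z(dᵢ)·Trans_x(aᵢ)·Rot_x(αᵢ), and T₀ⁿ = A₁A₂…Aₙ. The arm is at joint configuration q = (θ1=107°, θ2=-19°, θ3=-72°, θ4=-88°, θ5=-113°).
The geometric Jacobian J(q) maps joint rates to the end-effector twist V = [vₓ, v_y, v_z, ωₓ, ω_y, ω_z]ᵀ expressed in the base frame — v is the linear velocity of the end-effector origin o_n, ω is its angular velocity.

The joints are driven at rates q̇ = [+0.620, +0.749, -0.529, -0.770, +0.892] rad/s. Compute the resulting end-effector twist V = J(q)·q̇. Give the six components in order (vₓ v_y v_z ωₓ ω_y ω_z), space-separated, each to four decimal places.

o_n = [0.1442, 0.3227, 0.2811]
J₁: ẑ×o_n = [-0.3227, 0.1442, 0.0000], ω = ẑ
J2: z=[0.0000, 0.0000, 1.0000] o=[-0.2222, 0.7268, 0.0000] → [0.4041, 0.3664, -0.0000, 0.0000, 0.0000, 1.0000]
J3: z=[0.9994, -0.0349, 0.0000] o=[-0.2156, 0.9167, 0.2800] → [-0.0000, -0.0011, -0.5811, 0.9994, -0.0349, 0.0000]
J4: z=[0.0332, 0.9505, 0.3090] o=[0.1768, 0.9772, 0.0517] → [0.4202, -0.0177, 0.0093, 0.0332, 0.9505, 0.3090]
J5: z=[0.0241, -0.3099, 0.9505] o=[0.3866, 0.9721, 0.0448] → [0.5441, -0.2361, -0.0908, 0.0241, -0.3099, 0.9505]
V = J·q̇ = [0.2644, 0.1673, 0.2193, -0.5327, -0.9898, 1.9789]

0.2644 0.1673 0.2193 -0.5327 -0.9898 1.9789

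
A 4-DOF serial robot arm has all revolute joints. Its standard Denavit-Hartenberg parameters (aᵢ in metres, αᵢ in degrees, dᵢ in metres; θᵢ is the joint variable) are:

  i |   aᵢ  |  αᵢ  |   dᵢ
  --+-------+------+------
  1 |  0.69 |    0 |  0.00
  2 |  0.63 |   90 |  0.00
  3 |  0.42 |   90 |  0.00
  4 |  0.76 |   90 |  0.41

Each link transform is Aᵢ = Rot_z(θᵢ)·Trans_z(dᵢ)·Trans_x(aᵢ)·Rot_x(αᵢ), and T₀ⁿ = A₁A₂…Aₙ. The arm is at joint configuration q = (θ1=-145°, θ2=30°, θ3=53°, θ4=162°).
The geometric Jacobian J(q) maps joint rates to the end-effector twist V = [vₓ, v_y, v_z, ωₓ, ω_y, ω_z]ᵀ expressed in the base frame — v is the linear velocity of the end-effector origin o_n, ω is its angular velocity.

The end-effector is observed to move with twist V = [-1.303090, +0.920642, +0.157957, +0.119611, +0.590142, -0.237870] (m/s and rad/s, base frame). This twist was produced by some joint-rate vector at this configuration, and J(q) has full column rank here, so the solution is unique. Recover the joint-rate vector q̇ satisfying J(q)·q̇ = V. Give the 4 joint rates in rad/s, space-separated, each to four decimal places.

o_n = [-1.1057, -0.9991, -0.4886]
J₁: ẑ×o_n = [0.9991, -1.1057, 0.0000], ω = ẑ
J2: z=[0.0000, 0.0000, 1.0000] o=[-0.5652, -0.3958, 0.0000] → [0.6033, -0.5405, 0.0000, 0.0000, 0.0000, 1.0000]
J3: z=[-0.9063, 0.4226, 0.0000] o=[-0.8315, -0.9667, 0.0000] → [-0.2065, -0.4428, 0.1452, -0.9063, 0.4226, 0.0000]
J4: z=[-0.3375, -0.7238, -0.6018] o=[-0.9383, -1.1958, 0.3354] → [0.7148, -0.1774, -0.1876, -0.3375, -0.7238, -0.6018]
q̇ = J⁺·V = [-0.8600, 0.1810, 0.1410, -0.7330]

-0.8600 0.1810 0.1410 -0.7330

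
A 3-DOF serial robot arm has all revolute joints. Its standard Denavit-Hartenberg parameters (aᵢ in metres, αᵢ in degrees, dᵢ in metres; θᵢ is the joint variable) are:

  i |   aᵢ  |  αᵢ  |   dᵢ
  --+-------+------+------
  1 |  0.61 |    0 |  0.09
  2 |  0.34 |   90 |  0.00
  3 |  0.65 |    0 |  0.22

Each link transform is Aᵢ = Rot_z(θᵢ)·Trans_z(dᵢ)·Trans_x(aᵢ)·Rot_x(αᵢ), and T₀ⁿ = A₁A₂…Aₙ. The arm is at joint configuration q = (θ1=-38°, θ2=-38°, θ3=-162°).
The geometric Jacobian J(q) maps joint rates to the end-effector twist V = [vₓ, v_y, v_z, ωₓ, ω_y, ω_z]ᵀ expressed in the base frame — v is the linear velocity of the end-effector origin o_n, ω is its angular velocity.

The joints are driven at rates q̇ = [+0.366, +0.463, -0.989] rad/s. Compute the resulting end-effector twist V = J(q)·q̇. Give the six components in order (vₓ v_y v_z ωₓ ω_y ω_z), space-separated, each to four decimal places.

-0.0903 0.1359 0.6114 0.9596 0.2393 0.8290

o_n = [0.1999, -0.1589, -0.1109]
J₁: ẑ×o_n = [0.1589, 0.1999, -0.0000], ω = ẑ
J2: z=[0.0000, 0.0000, 1.0000] o=[0.4807, -0.3756, 0.0900] → [-0.2167, -0.2808, 0.0000, 0.0000, 0.0000, 1.0000]
J3: z=[-0.9703, -0.2419, 0.0000] o=[0.5629, -0.7055, 0.0900] → [0.0486, -0.1949, -0.6182, -0.9703, -0.2419, 0.0000]
V = J·q̇ = [-0.0903, 0.1359, 0.6114, 0.9596, 0.2393, 0.8290]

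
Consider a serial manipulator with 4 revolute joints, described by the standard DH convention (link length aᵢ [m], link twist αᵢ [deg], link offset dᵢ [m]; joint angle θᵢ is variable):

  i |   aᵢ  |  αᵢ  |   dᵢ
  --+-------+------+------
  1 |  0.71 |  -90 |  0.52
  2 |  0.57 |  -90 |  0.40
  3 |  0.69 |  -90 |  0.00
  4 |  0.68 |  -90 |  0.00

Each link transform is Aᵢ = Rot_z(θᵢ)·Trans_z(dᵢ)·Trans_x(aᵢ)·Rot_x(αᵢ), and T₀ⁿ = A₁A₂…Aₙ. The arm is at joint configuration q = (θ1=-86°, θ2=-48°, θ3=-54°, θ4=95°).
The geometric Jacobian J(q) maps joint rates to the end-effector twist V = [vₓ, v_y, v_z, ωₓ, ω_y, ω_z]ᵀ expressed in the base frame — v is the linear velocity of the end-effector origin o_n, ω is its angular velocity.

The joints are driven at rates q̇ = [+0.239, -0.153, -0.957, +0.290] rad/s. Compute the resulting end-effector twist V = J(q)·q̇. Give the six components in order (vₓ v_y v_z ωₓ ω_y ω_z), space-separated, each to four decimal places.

0.3400 0.8108 -0.4409 -0.3613 0.5303 1.0537

o_n = [0.9664, -0.7705, 1.6724]
J₁: ẑ×o_n = [0.7705, 0.9664, -0.0000], ω = ẑ
J2: z=[0.9976, 0.0698, 0.0000] o=[0.0495, -0.7083, 0.5200] → [0.0804, -1.1496, -0.1261, 0.9976, 0.0698, 0.0000]
J3: z=[0.0518, -0.7413, -0.6691] o=[0.4752, -1.0608, 0.9436] → [-0.3460, -0.3665, 0.3792, 0.0518, -0.7413, -0.6691]
J4: z=[-0.5486, -0.5810, 0.6012] o=[1.0510, -1.2926, 1.2450] → [-0.5622, 0.1836, -0.3356, -0.5486, -0.5810, 0.6012]
V = J·q̇ = [0.3400, 0.8108, -0.4409, -0.3613, 0.5303, 1.0537]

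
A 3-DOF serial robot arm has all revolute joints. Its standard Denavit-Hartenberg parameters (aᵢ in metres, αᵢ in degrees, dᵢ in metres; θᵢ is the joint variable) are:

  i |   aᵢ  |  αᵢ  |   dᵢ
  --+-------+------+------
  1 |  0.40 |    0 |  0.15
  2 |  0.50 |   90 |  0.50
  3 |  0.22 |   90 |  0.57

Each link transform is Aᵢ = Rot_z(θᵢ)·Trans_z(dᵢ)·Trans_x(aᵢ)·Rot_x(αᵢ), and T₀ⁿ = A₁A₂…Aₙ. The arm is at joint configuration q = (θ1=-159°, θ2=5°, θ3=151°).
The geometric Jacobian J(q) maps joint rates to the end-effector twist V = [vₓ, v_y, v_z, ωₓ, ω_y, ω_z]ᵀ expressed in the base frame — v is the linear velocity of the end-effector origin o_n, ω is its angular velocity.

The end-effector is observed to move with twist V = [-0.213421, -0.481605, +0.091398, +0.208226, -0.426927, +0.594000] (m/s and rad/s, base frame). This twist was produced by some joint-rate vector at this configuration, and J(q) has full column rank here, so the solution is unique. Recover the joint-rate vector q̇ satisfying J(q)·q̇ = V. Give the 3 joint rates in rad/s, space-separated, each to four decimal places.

0.3930 0.2010 -0.4750

o_n = [-0.8998, 0.2341, 0.7567]
J₁: ẑ×o_n = [-0.2341, -0.8998, 0.0000], ω = ẑ
J2: z=[0.0000, 0.0000, 1.0000] o=[-0.3734, -0.1433, 0.1500] → [-0.3775, -0.5263, 0.0000, 0.0000, 0.0000, 1.0000]
J3: z=[-0.4384, 0.8988, 0.0000] o=[-0.8228, -0.3625, 0.6500] → [0.0959, 0.0468, -0.1924, -0.4384, 0.8988, 0.0000]
q̇ = J⁺·V = [0.3930, 0.2010, -0.4750]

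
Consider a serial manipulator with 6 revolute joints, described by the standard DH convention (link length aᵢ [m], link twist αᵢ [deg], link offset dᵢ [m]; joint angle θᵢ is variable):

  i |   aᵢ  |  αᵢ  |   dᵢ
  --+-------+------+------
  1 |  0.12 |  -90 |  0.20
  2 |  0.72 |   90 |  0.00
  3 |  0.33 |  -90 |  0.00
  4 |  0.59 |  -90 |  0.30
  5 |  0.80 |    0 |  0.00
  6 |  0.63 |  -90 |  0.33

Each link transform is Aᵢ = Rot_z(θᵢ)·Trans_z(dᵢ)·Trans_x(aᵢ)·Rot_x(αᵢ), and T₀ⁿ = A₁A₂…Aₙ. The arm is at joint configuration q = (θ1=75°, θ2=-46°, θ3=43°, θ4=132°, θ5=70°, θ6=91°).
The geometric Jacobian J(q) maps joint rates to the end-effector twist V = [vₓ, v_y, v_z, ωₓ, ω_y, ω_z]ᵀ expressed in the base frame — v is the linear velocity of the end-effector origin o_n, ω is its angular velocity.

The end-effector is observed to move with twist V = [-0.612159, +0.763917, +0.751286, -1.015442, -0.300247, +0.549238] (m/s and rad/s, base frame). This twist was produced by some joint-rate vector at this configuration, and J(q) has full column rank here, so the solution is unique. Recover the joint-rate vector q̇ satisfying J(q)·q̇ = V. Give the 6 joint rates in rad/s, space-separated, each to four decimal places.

0.6320 0.3610 0.3810 0.6990 0.8270 -0.8880

o_n = [0.7509, 0.6971, 1.0055]
J₁: ẑ×o_n = [-0.6971, 0.7509, 0.0000], ω = ẑ
J2: z=[-0.9659, 0.2588, 0.0000] o=[0.0311, 0.1159, 0.2000] → [0.2085, 0.7781, -0.7477, -0.9659, 0.2588, 0.0000]
J3: z=[-0.1862, -0.6948, 0.6947] o=[0.1605, 0.5990, 0.7179] → [-0.2680, 0.4637, 0.3919, -0.1862, -0.6948, 0.6947]
J4: z=[-0.8291, -0.2683, -0.4906] o=[-0.0135, 0.8192, 0.8915] → [-0.0905, -0.2805, 0.3063, -0.8291, -0.2683, -0.4906]
J5: z=[0.2673, -0.9608, 0.0739] o=[0.0276, 0.7799, 0.2321] → [-0.7370, -0.1533, 0.6728, 0.2673, -0.9608, 0.0739]
J6: z=[0.2673, -0.9608, 0.0739] o=[0.7852, 1.0008, 0.3633] → [-0.5946, -0.1742, -0.1141, 0.2673, -0.9608, 0.0739]
q̇ = J⁺·V = [0.6320, 0.3610, 0.3810, 0.6990, 0.8270, -0.8880]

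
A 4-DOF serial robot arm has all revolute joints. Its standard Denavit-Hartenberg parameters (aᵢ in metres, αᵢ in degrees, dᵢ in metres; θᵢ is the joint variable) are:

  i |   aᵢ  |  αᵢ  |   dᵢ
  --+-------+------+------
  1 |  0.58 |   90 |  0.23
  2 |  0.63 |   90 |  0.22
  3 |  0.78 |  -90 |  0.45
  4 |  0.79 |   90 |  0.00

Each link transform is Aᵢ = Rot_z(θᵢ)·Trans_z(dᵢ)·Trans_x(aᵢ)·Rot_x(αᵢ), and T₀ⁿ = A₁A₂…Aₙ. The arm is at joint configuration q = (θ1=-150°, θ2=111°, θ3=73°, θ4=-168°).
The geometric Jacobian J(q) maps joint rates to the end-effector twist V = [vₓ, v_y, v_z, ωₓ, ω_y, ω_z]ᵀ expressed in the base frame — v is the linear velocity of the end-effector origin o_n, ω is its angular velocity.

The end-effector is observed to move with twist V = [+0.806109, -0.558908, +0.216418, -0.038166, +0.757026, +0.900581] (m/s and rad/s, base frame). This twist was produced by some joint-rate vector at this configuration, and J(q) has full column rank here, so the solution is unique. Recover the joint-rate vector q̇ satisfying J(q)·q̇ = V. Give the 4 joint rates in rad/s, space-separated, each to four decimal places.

o_n = [-0.9162, -0.2669, 1.0403]
J₁: ẑ×o_n = [0.2669, -0.9162, 0.0000], ω = ẑ
J2: z=[-0.5000, 0.8660, 0.0000] o=[-0.5023, -0.2900, 0.2300] → [0.7017, 0.4051, 0.3469, -0.5000, 0.8660, 0.0000]
J3: z=[-0.8085, -0.4668, 0.3584] o=[-0.4168, 0.0134, 0.8182] → [-0.0032, 0.0006, -0.0065, -0.8085, -0.4668, 0.3584]
J4: z=[-0.4430, 0.0818, -0.8928] o=[-1.0828, 0.4902, 1.1923] → [-0.6884, -0.2161, 0.3218, -0.4430, 0.0818, -0.8928]
q̇ = J⁺·V = [0.9410, 0.7010, -0.3370, -0.0900]

0.9410 0.7010 -0.3370 -0.0900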